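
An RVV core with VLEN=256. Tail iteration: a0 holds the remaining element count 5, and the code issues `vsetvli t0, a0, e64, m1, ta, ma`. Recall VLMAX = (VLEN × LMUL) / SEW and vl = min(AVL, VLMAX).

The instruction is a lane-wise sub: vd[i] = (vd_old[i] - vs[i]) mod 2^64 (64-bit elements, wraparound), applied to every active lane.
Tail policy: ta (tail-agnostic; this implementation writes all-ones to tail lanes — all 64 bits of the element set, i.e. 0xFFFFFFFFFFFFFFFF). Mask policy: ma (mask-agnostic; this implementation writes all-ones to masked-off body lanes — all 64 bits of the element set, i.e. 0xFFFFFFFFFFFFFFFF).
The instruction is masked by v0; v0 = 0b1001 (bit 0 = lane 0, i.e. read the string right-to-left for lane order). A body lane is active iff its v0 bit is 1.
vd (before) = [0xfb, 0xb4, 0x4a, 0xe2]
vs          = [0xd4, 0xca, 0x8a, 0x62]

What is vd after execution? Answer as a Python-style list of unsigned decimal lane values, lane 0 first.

VLMAX = VLEN×LMUL/SEW = 256×1/64 = 4
vl ← min(5, 4) = 4
  i=0: sub(0xfb,0xd4) → 39
  i=1: mask-off/ones → 18446744073709551615
  i=2: mask-off/ones → 18446744073709551615
  i=3: sub(0xe2,0x62) → 128

vd = [39, 18446744073709551615, 18446744073709551615, 128]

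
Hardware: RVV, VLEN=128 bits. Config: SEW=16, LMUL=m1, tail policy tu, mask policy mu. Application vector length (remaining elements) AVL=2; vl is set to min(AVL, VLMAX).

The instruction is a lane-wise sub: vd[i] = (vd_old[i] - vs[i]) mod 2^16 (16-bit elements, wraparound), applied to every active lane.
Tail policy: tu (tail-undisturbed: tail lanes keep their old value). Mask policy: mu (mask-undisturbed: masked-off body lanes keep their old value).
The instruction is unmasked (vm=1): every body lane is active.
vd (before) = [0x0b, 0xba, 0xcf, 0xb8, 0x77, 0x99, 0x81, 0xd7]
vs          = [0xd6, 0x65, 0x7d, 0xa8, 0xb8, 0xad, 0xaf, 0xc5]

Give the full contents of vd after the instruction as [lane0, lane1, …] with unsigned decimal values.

lanes per group: 128·1/16 = 8
AVL=2 ≤ VLMAX=8, so vl = 2
vd[0] sub(0x0b,0xd6) -> 0xff35
vd[1] sub(0xba,0x65) -> 0x55
vd[2] tail/keep -> 0xcf
vd[3] tail/keep -> 0xb8
vd[4] tail/keep -> 0x77
vd[5] tail/keep -> 0x99
vd[6] tail/keep -> 0x81
vd[7] tail/keep -> 0xd7

vd = [65333, 85, 207, 184, 119, 153, 129, 215]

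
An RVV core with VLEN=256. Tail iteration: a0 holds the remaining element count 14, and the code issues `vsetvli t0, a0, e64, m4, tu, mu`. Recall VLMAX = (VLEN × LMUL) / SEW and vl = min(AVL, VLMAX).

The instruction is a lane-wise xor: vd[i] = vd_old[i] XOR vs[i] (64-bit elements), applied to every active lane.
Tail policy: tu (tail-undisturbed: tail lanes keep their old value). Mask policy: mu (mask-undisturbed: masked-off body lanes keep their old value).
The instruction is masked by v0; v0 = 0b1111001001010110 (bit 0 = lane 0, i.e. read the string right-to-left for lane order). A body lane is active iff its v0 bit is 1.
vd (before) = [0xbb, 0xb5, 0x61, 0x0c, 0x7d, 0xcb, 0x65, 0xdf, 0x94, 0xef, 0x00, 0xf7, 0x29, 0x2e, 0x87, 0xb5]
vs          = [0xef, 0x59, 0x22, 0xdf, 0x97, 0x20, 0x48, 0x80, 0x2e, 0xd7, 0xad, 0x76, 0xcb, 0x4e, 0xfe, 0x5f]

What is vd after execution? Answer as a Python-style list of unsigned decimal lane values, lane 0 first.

VLMAX = (256 × 4) / 64 = 16 lanes
vl = min(AVL, VLMAX) = min(14, 16) = 14
[0] mask-off/keep = 0xbb
[1] xor(0xb5,0x59) = 0xec
[2] xor(0x61,0x22) = 0x43
[3] mask-off/keep = 0x0c
[4] xor(0x7d,0x97) = 0xea
[5] mask-off/keep = 0xcb
[6] xor(0x65,0x48) = 0x2d
[7] mask-off/keep = 0xdf
[8] mask-off/keep = 0x94
[9] xor(0xef,0xd7) = 0x38
[10] mask-off/keep = 0x00
[11] mask-off/keep = 0xf7
[12] xor(0x29,0xcb) = 0xe2
[13] xor(0x2e,0x4e) = 0x60
[14] tail/keep = 0x87
[15] tail/keep = 0xb5

vd = [187, 236, 67, 12, 234, 203, 45, 223, 148, 56, 0, 247, 226, 96, 135, 181]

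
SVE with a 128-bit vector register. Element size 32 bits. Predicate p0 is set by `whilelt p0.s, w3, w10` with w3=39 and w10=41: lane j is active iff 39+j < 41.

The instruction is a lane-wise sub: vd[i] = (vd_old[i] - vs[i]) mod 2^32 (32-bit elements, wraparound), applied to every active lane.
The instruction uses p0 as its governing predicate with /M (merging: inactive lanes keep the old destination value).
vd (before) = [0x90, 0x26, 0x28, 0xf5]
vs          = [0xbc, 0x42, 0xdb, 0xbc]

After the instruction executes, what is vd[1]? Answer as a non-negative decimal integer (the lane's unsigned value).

register lanes = 128/32 = 4
p0[j] = (39+j < 41); true for j=0..1 → 2 lanes set
vd[0] sub(0x90,0xbc) -> 0xffffffd4
vd[1] sub(0x26,0x42) -> 0xffffffe4
vd[2] tail/keep -> 0x28
vd[3] tail/keep -> 0xf5

vd[1] = 4294967268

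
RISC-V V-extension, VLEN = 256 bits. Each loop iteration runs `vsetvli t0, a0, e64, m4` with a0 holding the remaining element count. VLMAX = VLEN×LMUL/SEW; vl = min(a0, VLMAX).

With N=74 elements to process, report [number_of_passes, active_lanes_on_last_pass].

VLMAX = (256 × 4) / 64 = 16 lanes
74 elements at 16/iter → 5 passes, remainder 10 on the last

[iterations, last_vl] = [5, 10]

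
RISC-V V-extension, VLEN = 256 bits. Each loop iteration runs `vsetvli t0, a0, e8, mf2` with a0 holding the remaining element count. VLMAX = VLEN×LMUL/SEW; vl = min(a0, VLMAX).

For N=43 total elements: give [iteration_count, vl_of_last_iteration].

[iterations, last_vl] = [3, 11]

VLMAX = (256 × 1/2) / 8 = 16 lanes
43 elements at 16/iter → 3 passes, remainder 11 on the last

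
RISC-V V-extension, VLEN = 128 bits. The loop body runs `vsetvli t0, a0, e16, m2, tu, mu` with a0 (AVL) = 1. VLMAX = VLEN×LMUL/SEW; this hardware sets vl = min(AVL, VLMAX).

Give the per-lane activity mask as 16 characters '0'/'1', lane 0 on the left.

predicate = 1000000000000000

lanes per group: 128·2/16 = 16
AVL=1 ≤ VLMAX=16, so vl = 1
bits (lane 0 leftmost): 1000000000000000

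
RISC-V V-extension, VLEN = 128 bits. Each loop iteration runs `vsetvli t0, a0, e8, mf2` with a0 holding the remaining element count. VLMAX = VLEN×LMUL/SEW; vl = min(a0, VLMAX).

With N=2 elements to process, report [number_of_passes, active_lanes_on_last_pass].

lanes per group: 128·1/2/8 = 8
2 elements at 8/iter → 1 passes, remainder 2 on the last

[iterations, last_vl] = [1, 2]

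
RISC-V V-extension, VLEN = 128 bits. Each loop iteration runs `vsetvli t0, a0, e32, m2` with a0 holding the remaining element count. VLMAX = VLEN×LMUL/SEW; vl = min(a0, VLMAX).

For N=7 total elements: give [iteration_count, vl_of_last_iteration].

[iterations, last_vl] = [1, 7]

lanes per group: 128·2/32 = 8
iterations = ceil(7/8) = 1; final-pass vl = 7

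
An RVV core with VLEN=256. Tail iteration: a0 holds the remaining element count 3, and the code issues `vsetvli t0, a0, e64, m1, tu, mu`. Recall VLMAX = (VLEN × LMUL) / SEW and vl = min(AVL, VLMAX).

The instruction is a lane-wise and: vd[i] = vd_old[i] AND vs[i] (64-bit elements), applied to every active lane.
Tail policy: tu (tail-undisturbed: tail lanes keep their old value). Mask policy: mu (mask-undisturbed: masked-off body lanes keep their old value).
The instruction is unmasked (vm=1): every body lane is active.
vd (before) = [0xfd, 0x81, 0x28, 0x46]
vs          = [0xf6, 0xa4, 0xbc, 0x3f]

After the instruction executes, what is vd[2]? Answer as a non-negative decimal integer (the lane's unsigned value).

vd[2] = 40

VLMAX = VLEN×LMUL/SEW = 256×1/64 = 4
AVL=3 ≤ VLMAX=4, so vl = 3
vd[0] and(0xfd,0xf6) -> 0xf4
vd[1] and(0x81,0xa4) -> 0x80
vd[2] and(0x28,0xbc) -> 0x28
vd[3] tail/keep -> 0x46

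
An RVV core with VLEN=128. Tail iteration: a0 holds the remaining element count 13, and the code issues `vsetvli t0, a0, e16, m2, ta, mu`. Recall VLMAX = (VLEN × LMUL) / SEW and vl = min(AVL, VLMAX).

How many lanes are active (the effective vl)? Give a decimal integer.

vl = 13

VLMAX = (128 × 2) / 16 = 16 lanes
AVL=13 ≤ VLMAX=16, so vl = 13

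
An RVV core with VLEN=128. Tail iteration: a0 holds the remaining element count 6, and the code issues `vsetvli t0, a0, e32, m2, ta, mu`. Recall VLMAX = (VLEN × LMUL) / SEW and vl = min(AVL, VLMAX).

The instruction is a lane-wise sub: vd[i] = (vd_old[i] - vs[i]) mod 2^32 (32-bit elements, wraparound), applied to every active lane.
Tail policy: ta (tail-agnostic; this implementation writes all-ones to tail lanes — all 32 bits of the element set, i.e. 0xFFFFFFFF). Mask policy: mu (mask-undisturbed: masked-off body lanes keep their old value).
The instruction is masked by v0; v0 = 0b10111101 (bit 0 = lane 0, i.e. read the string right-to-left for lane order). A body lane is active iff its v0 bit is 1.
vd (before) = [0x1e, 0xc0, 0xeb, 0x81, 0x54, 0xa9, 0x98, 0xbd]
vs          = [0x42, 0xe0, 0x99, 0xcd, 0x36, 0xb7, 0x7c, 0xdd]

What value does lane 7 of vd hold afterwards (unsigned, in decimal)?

lanes per group: 128·2/32 = 8
vl ← min(6, 8) = 6
vd[0] sub(0x1e,0x42) -> 0xffffffdc
vd[1] mask-off/keep -> 0xc0
vd[2] sub(0xeb,0x99) -> 0x52
vd[3] sub(0x81,0xcd) -> 0xffffffb4
vd[4] sub(0x54,0x36) -> 0x1e
vd[5] sub(0xa9,0xb7) -> 0xfffffff2
vd[6] tail/ones -> 0xffffffff
vd[7] tail/ones -> 0xffffffff

vd[7] = 4294967295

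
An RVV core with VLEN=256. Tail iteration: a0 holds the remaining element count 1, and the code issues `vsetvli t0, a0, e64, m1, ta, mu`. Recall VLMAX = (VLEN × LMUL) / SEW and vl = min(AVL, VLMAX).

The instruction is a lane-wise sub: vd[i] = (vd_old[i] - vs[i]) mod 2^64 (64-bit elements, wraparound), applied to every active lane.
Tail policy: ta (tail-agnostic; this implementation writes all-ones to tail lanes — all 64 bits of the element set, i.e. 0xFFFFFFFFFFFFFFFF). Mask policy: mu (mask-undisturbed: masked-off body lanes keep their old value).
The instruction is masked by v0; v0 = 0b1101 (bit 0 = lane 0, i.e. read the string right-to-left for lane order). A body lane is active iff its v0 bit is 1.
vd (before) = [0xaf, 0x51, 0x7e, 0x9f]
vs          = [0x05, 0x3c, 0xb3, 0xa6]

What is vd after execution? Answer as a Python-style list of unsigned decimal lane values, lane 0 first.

VLMAX = (256 × 1) / 64 = 4 lanes
vl ← min(1, 4) = 1
[0] sub(0xaf,0x05) = 0xaa
[1] tail/ones = 0xffffffffffffffff
[2] tail/ones = 0xffffffffffffffff
[3] tail/ones = 0xffffffffffffffff

vd = [170, 18446744073709551615, 18446744073709551615, 18446744073709551615]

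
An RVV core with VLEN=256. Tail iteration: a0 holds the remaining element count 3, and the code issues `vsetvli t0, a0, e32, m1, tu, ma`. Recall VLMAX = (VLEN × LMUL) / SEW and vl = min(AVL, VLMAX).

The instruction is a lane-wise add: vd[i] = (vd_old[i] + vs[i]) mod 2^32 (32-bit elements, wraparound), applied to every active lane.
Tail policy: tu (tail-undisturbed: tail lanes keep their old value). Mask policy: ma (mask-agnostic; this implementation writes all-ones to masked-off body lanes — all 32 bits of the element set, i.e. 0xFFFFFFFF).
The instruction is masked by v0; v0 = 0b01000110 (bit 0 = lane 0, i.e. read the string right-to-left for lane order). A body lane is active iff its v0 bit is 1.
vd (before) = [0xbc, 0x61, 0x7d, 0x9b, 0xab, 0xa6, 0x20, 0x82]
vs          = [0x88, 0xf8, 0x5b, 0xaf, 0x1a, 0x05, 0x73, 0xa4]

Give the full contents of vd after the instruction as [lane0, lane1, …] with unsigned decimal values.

VLMAX = (256 × 1) / 32 = 8 lanes
AVL=3 ≤ VLMAX=8, so vl = 3
lane  0: mask-off/ones ⇒ 0xffffffff
lane  1: add(0x61,0xf8) ⇒ 0x159
lane  2: add(0x7d,0x5b) ⇒ 0xd8
lane  3: tail/keep ⇒ 0x9b
lane  4: tail/keep ⇒ 0xab
lane  5: tail/keep ⇒ 0xa6
lane  6: tail/keep ⇒ 0x20
lane  7: tail/keep ⇒ 0x82

vd = [4294967295, 345, 216, 155, 171, 166, 32, 130]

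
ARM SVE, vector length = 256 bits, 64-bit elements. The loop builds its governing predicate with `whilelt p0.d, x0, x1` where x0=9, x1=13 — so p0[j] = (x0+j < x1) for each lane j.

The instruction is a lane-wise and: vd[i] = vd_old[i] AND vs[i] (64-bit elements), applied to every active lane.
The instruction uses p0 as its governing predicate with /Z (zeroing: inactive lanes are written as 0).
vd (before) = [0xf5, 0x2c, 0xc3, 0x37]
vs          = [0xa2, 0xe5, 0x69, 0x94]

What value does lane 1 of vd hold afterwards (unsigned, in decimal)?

register lanes = 256/64 = 4
p0[j] = (9+j < 13); true for j=0..3 → 4 lanes set
[0] and(0xf5,0xa2) = 0xa0
[1] and(0x2c,0xe5) = 0x24
[2] and(0xc3,0x69) = 0x41
[3] and(0x37,0x94) = 0x14

vd[1] = 36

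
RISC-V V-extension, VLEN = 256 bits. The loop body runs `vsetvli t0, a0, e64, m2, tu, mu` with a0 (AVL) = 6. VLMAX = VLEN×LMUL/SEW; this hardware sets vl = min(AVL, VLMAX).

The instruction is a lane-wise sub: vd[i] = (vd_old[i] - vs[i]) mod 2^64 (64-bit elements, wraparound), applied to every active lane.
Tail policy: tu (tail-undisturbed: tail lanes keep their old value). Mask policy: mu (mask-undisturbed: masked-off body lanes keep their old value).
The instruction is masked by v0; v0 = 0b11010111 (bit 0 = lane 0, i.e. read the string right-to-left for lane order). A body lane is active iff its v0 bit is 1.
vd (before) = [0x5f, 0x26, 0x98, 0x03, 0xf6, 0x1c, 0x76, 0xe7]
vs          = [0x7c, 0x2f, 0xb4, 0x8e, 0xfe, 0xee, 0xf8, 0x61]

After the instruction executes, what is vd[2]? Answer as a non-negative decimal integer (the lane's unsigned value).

lanes per group: 256·2/64 = 8
AVL=6 ≤ VLMAX=8, so vl = 6
[0] sub(0x5f,0x7c) = 0xffffffffffffffe3
[1] sub(0x26,0x2f) = 0xfffffffffffffff7
[2] sub(0x98,0xb4) = 0xffffffffffffffe4
[3] mask-off/keep = 0x03
[4] sub(0xf6,0xfe) = 0xfffffffffffffff8
[5] mask-off/keep = 0x1c
[6] tail/keep = 0x76
[7] tail/keep = 0xe7

vd[2] = 18446744073709551588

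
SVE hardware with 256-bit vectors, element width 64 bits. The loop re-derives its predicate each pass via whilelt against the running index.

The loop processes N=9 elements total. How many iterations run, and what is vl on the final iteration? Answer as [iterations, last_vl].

256-bit reg / 64-bit elem → 4 lanes
N=9: ⌈9/4⌉ = 3 iters; last vl = 9 − 2×4 = 1

[iterations, last_vl] = [3, 1]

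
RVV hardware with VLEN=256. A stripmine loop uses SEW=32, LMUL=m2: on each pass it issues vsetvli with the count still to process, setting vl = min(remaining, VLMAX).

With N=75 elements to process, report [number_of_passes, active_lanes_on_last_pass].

[iterations, last_vl] = [5, 11]

VLMAX = (256 × 2) / 32 = 16 lanes
iterations = ceil(75/16) = 5; final-pass vl = 11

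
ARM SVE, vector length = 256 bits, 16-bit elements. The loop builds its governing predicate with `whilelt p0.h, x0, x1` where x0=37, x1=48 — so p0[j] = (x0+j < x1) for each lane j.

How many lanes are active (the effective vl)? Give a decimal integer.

256-bit reg / 16-bit elem → 16 lanes
active while 37+j < 48, i.e. j ∈ [0,11) capped at 16 ⇒ 11

vl = 11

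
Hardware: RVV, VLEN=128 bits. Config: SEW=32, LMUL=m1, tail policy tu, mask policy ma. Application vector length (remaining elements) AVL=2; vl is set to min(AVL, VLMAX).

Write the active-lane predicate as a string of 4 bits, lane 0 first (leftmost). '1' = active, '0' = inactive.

VLMAX = VLEN×LMUL/SEW = 128×1/32 = 4
vl = min(AVL, VLMAX) = min(2, 4) = 2
bits (lane 0 leftmost): 1100

predicate = 1100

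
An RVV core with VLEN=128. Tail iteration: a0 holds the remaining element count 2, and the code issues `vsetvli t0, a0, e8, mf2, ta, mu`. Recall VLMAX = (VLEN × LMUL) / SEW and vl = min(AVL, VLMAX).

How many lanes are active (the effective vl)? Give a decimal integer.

lanes per group: 128·1/2/8 = 8
AVL=2 ≤ VLMAX=8, so vl = 2

vl = 2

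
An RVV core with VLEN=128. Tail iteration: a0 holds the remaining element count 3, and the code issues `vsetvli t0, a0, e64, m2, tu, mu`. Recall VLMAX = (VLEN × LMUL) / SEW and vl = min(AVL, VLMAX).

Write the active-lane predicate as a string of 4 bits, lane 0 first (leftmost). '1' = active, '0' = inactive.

lanes per group: 128·2/64 = 4
AVL=3 ≤ VLMAX=4, so vl = 3
bits (lane 0 leftmost): 1110

predicate = 1110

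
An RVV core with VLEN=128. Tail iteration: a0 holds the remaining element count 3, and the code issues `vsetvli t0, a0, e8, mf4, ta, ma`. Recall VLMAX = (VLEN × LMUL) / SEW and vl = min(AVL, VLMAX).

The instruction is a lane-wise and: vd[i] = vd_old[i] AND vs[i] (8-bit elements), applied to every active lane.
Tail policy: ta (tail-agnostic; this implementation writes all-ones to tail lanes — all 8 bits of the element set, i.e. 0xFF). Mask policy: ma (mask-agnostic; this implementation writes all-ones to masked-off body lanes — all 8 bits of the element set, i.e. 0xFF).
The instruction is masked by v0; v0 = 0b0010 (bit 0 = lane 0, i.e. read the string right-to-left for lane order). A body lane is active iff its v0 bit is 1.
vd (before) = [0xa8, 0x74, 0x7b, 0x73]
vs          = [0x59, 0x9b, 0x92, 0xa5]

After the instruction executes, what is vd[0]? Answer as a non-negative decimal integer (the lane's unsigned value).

VLMAX = (128 × 1/4) / 8 = 4 lanes
vl ← min(3, 4) = 3
[0] mask-off/ones = 0xff
[1] and(0x74,0x9b) = 0x10
[2] mask-off/ones = 0xff
[3] tail/ones = 0xff

vd[0] = 255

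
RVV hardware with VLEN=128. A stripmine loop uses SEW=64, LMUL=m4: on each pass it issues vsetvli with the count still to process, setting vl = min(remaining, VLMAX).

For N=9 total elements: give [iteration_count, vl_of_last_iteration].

[iterations, last_vl] = [2, 1]

lanes per group: 128·4/64 = 8
9 elements at 8/iter → 2 passes, remainder 1 on the last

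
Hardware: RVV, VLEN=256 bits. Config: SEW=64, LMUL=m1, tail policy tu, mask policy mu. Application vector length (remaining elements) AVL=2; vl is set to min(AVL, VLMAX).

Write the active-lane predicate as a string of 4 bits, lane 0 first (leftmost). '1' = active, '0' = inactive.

predicate = 1100

lanes per group: 256·1/64 = 4
vl = min(AVL, VLMAX) = min(2, 4) = 2
bits (lane 0 leftmost): 1100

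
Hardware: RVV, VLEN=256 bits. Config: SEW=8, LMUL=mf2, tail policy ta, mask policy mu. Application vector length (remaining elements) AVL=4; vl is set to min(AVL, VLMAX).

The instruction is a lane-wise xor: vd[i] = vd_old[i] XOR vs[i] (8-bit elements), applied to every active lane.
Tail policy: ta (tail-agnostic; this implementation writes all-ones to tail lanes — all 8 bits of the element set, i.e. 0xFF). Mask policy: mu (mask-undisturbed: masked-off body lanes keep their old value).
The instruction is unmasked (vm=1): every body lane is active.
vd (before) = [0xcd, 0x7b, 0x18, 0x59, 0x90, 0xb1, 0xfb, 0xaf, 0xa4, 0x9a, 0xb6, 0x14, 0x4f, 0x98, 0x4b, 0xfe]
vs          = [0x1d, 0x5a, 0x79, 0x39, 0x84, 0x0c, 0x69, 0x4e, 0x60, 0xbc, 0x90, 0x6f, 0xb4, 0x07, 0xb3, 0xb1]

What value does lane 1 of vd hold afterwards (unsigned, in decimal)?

vd[1] = 33

VLMAX = VLEN×LMUL/SEW = 256×1/2/8 = 16
vl = min(AVL, VLMAX) = min(4, 16) = 4
[0] xor(0xcd,0x1d) = 0xd0
[1] xor(0x7b,0x5a) = 0x21
[2] xor(0x18,0x79) = 0x61
[3] xor(0x59,0x39) = 0x60
[4] tail/ones = 0xff
[5] tail/ones = 0xff
[6] tail/ones = 0xff
[7] tail/ones = 0xff
[8] tail/ones = 0xff
[9] tail/ones = 0xff
[10] tail/ones = 0xff
[11] tail/ones = 0xff
[12] tail/ones = 0xff
[13] tail/ones = 0xff
[14] tail/ones = 0xff
[15] tail/ones = 0xff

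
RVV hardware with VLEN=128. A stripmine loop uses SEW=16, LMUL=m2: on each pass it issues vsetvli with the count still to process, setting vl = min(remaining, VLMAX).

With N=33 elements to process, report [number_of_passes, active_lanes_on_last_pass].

[iterations, last_vl] = [3, 1]

VLMAX = VLEN×LMUL/SEW = 128×2/16 = 16
N=33: ⌈33/16⌉ = 3 iters; last vl = 33 − 2×16 = 1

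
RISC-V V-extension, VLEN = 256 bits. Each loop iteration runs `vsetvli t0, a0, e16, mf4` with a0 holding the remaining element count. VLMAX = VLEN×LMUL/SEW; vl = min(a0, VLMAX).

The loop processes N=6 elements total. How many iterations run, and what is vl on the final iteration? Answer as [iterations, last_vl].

VLMAX = VLEN×LMUL/SEW = 256×1/4/16 = 4
N=6: ⌈6/4⌉ = 2 iters; last vl = 6 − 1×4 = 2

[iterations, last_vl] = [2, 2]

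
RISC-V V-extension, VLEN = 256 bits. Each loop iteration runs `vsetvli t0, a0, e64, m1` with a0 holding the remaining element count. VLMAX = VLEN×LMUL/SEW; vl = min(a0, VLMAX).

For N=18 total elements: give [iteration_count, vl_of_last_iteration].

[iterations, last_vl] = [5, 2]

VLMAX = VLEN×LMUL/SEW = 256×1/64 = 4
iterations = ceil(18/4) = 5; final-pass vl = 2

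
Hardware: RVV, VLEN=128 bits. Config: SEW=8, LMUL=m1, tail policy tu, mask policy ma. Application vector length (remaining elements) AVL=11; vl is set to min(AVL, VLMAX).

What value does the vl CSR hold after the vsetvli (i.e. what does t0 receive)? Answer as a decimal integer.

VLMAX = (128 × 1) / 8 = 16 lanes
AVL=11 ≤ VLMAX=16, so vl = 11

vl = 11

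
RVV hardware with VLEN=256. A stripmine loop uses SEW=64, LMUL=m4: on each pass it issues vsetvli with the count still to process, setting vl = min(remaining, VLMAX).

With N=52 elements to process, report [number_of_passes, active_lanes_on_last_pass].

lanes per group: 256·4/64 = 16
52 elements at 16/iter → 4 passes, remainder 4 on the last

[iterations, last_vl] = [4, 4]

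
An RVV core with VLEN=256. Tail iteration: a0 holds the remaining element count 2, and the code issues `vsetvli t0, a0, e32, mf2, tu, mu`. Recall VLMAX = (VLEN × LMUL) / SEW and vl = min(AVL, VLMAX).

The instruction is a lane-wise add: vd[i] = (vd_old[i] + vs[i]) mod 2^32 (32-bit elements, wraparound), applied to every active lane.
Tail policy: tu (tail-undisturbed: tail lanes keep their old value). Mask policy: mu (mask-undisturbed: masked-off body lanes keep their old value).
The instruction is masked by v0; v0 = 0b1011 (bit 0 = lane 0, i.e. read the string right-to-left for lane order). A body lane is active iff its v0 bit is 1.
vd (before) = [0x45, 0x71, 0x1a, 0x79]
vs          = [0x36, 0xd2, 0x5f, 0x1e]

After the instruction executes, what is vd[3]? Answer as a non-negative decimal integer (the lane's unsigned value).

vd[3] = 121

lanes per group: 256·1/2/32 = 4
AVL=2 ≤ VLMAX=4, so vl = 2
vd[0] add(0x45,0x36) -> 0x7b
vd[1] add(0x71,0xd2) -> 0x143
vd[2] tail/keep -> 0x1a
vd[3] tail/keep -> 0x79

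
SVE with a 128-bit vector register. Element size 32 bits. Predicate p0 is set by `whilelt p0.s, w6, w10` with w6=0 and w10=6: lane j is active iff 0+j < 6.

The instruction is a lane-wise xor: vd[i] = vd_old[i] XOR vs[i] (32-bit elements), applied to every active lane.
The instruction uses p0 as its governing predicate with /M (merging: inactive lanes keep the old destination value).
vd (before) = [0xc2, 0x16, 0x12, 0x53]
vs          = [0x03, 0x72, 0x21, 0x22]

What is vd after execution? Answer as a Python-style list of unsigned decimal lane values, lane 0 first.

128-bit reg / 32-bit elem → 4 lanes
active while 0+j < 6, i.e. j ∈ [0,6) capped at 4 ⇒ 4
  i=0: xor(0xc2,0x03) → 193
  i=1: xor(0x16,0x72) → 100
  i=2: xor(0x12,0x21) → 51
  i=3: xor(0x53,0x22) → 113

vd = [193, 100, 51, 113]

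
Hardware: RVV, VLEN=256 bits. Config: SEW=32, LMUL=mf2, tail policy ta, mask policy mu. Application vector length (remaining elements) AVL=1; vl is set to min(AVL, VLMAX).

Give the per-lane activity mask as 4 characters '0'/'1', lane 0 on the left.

predicate = 1000

VLMAX = (256 × 1/2) / 32 = 4 lanes
vl = min(AVL, VLMAX) = min(1, 4) = 1
bits (lane 0 leftmost): 1000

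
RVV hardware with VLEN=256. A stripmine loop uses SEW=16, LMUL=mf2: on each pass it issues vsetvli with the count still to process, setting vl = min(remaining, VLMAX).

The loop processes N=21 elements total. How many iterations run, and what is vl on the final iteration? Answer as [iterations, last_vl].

[iterations, last_vl] = [3, 5]

lanes per group: 256·1/2/16 = 8
iterations = ceil(21/8) = 3; final-pass vl = 5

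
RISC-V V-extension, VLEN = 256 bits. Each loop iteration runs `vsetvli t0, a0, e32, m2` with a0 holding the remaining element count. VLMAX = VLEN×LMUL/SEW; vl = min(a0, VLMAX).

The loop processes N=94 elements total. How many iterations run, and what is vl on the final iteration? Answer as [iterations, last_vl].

[iterations, last_vl] = [6, 14]

lanes per group: 256·2/32 = 16
N=94: ⌈94/16⌉ = 6 iters; last vl = 94 − 5×16 = 14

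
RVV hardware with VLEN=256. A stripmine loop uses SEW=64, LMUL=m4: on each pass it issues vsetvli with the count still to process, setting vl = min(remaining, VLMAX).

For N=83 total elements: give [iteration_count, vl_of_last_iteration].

[iterations, last_vl] = [6, 3]

lanes per group: 256·4/64 = 16
N=83: ⌈83/16⌉ = 6 iters; last vl = 83 − 5×16 = 3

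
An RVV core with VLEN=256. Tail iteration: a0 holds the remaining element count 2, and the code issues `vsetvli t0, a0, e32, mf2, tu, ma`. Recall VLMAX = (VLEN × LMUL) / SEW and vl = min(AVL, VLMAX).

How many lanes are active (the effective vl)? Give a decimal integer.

VLMAX = VLEN×LMUL/SEW = 256×1/2/32 = 4
vl ← min(2, 4) = 2

vl = 2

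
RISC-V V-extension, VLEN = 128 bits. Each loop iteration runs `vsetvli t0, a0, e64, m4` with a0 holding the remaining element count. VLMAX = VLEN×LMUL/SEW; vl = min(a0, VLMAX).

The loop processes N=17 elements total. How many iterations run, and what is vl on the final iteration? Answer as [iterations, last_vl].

lanes per group: 128·4/64 = 8
17 elements at 8/iter → 3 passes, remainder 1 on the last

[iterations, last_vl] = [3, 1]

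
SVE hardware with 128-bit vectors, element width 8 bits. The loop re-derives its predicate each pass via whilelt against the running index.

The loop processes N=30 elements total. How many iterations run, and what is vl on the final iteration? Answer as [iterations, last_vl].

[iterations, last_vl] = [2, 14]

128-bit reg / 8-bit elem → 16 lanes
iterations = ceil(30/16) = 2; final-pass vl = 14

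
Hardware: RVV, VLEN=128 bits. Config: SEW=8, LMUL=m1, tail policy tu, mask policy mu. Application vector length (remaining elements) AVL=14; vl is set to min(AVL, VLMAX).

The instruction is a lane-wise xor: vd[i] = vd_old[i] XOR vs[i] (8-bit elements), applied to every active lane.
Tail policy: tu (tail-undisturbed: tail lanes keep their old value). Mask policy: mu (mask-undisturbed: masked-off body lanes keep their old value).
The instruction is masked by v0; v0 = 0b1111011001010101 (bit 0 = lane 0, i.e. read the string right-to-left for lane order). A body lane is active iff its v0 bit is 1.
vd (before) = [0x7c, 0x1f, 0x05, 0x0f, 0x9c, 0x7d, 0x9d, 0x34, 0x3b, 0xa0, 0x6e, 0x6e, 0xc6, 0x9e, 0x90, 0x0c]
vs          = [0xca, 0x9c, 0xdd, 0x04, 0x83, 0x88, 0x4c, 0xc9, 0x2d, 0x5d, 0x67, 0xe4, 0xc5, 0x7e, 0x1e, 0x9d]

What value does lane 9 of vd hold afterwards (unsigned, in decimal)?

VLMAX = (128 × 1) / 8 = 16 lanes
vl = min(AVL, VLMAX) = min(14, 16) = 14
[0] xor(0x7c,0xca) = 0xb6
[1] mask-off/keep = 0x1f
[2] xor(0x05,0xdd) = 0xd8
[3] mask-off/keep = 0x0f
[4] xor(0x9c,0x83) = 0x1f
[5] mask-off/keep = 0x7d
[6] xor(0x9d,0x4c) = 0xd1
[7] mask-off/keep = 0x34
[8] mask-off/keep = 0x3b
[9] xor(0xa0,0x5d) = 0xfd
[10] xor(0x6e,0x67) = 0x09
[11] mask-off/keep = 0x6e
[12] xor(0xc6,0xc5) = 0x03
[13] xor(0x9e,0x7e) = 0xe0
[14] tail/keep = 0x90
[15] tail/keep = 0x0c

vd[9] = 253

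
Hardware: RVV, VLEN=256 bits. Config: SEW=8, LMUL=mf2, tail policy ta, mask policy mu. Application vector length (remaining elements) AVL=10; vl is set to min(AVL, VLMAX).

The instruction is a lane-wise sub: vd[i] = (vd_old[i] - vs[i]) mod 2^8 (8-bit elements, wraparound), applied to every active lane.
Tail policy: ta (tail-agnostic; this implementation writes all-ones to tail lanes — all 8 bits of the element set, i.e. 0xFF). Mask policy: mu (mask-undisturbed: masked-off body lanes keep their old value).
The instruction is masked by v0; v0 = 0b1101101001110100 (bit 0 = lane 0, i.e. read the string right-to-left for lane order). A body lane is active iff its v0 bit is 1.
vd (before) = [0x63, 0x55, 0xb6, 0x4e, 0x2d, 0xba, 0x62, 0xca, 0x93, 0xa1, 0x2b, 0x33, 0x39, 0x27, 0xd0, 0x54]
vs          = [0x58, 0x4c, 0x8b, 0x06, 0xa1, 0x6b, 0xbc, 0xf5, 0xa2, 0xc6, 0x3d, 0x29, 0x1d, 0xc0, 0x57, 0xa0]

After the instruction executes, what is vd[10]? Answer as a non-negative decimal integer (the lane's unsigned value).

vd[10] = 255

VLMAX = (256 × 1/2) / 8 = 16 lanes
AVL=10 ≤ VLMAX=16, so vl = 10
  i=0: mask-off/keep → 99
  i=1: mask-off/keep → 85
  i=2: sub(0xb6,0x8b) → 43
  i=3: mask-off/keep → 78
  i=4: sub(0x2d,0xa1) → 140
  i=5: sub(0xba,0x6b) → 79
  i=6: sub(0x62,0xbc) → 166
  i=7: mask-off/keep → 202
  i=8: mask-off/keep → 147
  i=9: sub(0xa1,0xc6) → 219
  i=10: tail/ones → 255
  i=11: tail/ones → 255
  i=12: tail/ones → 255
  i=13: tail/ones → 255
  i=14: tail/ones → 255
  i=15: tail/ones → 255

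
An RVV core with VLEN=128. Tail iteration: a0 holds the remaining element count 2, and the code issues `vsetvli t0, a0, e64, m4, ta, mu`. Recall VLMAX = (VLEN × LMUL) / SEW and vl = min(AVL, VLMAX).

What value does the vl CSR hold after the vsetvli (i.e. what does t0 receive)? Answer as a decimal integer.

lanes per group: 128·4/64 = 8
vl = min(AVL, VLMAX) = min(2, 8) = 2

vl = 2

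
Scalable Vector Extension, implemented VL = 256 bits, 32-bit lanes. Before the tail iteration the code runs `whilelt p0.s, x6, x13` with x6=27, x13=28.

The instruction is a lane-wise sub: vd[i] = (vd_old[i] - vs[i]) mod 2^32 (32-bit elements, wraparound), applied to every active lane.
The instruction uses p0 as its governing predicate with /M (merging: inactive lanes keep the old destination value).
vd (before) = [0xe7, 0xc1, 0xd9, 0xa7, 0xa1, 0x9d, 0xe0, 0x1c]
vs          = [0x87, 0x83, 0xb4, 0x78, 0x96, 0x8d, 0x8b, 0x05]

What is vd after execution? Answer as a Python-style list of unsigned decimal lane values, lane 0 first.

vd = [96, 193, 217, 167, 161, 157, 224, 28]

lane count: 256 div 32 = 8
whilelt: lane j active iff 27+j < 28 → j < 1 → 1 active
vd[0] sub(0xe7,0x87) -> 0x60
vd[1] tail/keep -> 0xc1
vd[2] tail/keep -> 0xd9
vd[3] tail/keep -> 0xa7
vd[4] tail/keep -> 0xa1
vd[5] tail/keep -> 0x9d
vd[6] tail/keep -> 0xe0
vd[7] tail/keep -> 0x1c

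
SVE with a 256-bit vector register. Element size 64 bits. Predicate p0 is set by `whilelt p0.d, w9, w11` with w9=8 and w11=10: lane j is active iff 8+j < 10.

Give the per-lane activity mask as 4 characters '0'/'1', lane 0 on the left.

lane count: 256 div 64 = 4
whilelt: lane j active iff 8+j < 10 → j < 2 → 2 active
bits (lane 0 leftmost): 1100

predicate = 1100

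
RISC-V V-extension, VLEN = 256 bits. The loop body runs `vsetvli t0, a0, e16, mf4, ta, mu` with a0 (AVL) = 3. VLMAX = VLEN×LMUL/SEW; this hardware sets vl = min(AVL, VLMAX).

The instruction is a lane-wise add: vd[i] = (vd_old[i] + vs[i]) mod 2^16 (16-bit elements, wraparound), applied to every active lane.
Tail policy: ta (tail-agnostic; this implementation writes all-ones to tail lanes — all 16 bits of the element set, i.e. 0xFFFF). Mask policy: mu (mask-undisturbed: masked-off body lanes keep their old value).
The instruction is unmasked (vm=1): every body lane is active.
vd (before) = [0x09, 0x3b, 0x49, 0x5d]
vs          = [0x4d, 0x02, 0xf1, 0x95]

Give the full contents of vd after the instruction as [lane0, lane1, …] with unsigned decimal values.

VLMAX = VLEN×LMUL/SEW = 256×1/4/16 = 4
AVL=3 ≤ VLMAX=4, so vl = 3
lane  0: add(0x09,0x4d) ⇒ 0x56
lane  1: add(0x3b,0x02) ⇒ 0x3d
lane  2: add(0x49,0xf1) ⇒ 0x13a
lane  3: tail/ones ⇒ 0xffff

vd = [86, 61, 314, 65535]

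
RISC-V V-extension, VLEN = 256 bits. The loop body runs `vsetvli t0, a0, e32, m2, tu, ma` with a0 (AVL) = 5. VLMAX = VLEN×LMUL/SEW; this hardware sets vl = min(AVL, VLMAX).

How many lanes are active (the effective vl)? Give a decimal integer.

VLMAX = (256 × 2) / 32 = 16 lanes
AVL=5 ≤ VLMAX=16, so vl = 5

vl = 5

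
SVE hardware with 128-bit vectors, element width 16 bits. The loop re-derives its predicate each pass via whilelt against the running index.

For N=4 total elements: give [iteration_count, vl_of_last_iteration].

128-bit reg / 16-bit elem → 8 lanes
4 elements at 8/iter → 1 passes, remainder 4 on the last

[iterations, last_vl] = [1, 4]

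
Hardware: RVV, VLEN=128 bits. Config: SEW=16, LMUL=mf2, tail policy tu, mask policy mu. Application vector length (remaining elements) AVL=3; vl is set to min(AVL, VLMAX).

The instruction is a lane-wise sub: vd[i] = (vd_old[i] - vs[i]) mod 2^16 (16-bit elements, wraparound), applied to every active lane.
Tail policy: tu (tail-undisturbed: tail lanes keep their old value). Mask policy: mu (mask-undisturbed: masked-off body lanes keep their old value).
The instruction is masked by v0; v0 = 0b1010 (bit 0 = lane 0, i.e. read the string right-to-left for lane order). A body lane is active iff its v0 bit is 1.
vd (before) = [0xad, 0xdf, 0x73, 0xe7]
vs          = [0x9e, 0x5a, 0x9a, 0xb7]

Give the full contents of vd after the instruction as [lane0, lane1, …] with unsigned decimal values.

lanes per group: 128·1/2/16 = 4
vl ← min(3, 4) = 3
[0] mask-off/keep = 0xad
[1] sub(0xdf,0x5a) = 0x85
[2] mask-off/keep = 0x73
[3] tail/keep = 0xe7

vd = [173, 133, 115, 231]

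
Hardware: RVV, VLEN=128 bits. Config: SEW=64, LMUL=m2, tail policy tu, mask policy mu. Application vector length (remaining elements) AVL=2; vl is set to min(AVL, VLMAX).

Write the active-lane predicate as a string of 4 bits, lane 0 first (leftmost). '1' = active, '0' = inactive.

predicate = 1100

VLMAX = VLEN×LMUL/SEW = 128×2/64 = 4
vl = min(AVL, VLMAX) = min(2, 4) = 2
bits (lane 0 leftmost): 1100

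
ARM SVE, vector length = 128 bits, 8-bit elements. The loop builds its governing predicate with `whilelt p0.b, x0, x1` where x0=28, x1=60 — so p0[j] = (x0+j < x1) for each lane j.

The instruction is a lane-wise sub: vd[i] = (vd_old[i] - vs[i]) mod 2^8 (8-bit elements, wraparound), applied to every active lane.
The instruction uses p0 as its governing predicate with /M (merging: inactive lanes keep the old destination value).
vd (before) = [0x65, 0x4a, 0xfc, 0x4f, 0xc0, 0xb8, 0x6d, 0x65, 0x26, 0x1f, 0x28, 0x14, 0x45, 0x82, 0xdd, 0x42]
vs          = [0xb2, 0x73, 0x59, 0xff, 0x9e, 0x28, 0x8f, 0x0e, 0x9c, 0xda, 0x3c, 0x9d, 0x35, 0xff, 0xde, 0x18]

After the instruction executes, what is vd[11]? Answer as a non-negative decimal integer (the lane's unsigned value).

vd[11] = 119

lane count: 128 div 8 = 16
active while 28+j < 60, i.e. j ∈ [0,32) capped at 16 ⇒ 16
vd[0] sub(0x65,0xb2) -> 0xb3
vd[1] sub(0x4a,0x73) -> 0xd7
vd[2] sub(0xfc,0x59) -> 0xa3
vd[3] sub(0x4f,0xff) -> 0x50
vd[4] sub(0xc0,0x9e) -> 0x22
vd[5] sub(0xb8,0x28) -> 0x90
vd[6] sub(0x6d,0x8f) -> 0xde
vd[7] sub(0x65,0x0e) -> 0x57
vd[8] sub(0x26,0x9c) -> 0x8a
vd[9] sub(0x1f,0xda) -> 0x45
vd[10] sub(0x28,0x3c) -> 0xec
vd[11] sub(0x14,0x9d) -> 0x77
vd[12] sub(0x45,0x35) -> 0x10
vd[13] sub(0x82,0xff) -> 0x83
vd[14] sub(0xdd,0xde) -> 0xff
vd[15] sub(0x42,0x18) -> 0x2a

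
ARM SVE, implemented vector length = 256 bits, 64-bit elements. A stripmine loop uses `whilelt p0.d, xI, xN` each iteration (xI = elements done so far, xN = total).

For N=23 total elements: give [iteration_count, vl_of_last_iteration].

256-bit reg / 64-bit elem → 4 lanes
iterations = ceil(23/4) = 6; final-pass vl = 3

[iterations, last_vl] = [6, 3]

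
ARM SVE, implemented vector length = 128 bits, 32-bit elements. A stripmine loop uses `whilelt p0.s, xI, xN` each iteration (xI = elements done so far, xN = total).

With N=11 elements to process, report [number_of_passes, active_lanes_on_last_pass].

[iterations, last_vl] = [3, 3]

lane count: 128 div 32 = 4
iterations = ceil(11/4) = 3; final-pass vl = 3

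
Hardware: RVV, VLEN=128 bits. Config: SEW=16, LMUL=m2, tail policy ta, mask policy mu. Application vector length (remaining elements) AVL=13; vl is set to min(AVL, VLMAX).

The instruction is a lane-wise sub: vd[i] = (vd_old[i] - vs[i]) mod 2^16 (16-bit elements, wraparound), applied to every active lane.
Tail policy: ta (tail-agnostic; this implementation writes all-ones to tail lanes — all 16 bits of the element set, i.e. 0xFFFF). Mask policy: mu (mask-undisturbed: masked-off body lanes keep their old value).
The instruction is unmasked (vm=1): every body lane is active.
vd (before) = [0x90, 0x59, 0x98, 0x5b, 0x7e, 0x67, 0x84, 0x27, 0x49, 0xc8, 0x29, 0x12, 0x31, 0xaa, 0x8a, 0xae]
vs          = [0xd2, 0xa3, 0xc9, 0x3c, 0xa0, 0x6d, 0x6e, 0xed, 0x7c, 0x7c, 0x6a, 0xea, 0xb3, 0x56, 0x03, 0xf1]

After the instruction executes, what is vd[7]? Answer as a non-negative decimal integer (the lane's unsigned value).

vd[7] = 65338

lanes per group: 128·2/16 = 16
vl ← min(13, 16) = 13
lane  0: sub(0x90,0xd2) ⇒ 0xffbe
lane  1: sub(0x59,0xa3) ⇒ 0xffb6
lane  2: sub(0x98,0xc9) ⇒ 0xffcf
lane  3: sub(0x5b,0x3c) ⇒ 0x1f
lane  4: sub(0x7e,0xa0) ⇒ 0xffde
lane  5: sub(0x67,0x6d) ⇒ 0xfffa
lane  6: sub(0x84,0x6e) ⇒ 0x16
lane  7: sub(0x27,0xed) ⇒ 0xff3a
lane  8: sub(0x49,0x7c) ⇒ 0xffcd
lane  9: sub(0xc8,0x7c) ⇒ 0x4c
lane 10: sub(0x29,0x6a) ⇒ 0xffbf
lane 11: sub(0x12,0xea) ⇒ 0xff28
lane 12: sub(0x31,0xb3) ⇒ 0xff7e
lane 13: tail/ones ⇒ 0xffff
lane 14: tail/ones ⇒ 0xffff
lane 15: tail/ones ⇒ 0xffff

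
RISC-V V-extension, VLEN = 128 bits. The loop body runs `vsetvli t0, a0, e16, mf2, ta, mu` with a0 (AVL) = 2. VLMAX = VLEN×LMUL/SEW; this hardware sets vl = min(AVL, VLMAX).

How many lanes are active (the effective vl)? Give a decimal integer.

lanes per group: 128·1/2/16 = 4
AVL=2 ≤ VLMAX=4, so vl = 2

vl = 2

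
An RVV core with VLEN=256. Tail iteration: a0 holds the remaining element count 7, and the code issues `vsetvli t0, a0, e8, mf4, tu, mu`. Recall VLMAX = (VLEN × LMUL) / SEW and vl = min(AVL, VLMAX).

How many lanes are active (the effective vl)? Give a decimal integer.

VLMAX = (256 × 1/4) / 8 = 8 lanes
AVL=7 ≤ VLMAX=8, so vl = 7

vl = 7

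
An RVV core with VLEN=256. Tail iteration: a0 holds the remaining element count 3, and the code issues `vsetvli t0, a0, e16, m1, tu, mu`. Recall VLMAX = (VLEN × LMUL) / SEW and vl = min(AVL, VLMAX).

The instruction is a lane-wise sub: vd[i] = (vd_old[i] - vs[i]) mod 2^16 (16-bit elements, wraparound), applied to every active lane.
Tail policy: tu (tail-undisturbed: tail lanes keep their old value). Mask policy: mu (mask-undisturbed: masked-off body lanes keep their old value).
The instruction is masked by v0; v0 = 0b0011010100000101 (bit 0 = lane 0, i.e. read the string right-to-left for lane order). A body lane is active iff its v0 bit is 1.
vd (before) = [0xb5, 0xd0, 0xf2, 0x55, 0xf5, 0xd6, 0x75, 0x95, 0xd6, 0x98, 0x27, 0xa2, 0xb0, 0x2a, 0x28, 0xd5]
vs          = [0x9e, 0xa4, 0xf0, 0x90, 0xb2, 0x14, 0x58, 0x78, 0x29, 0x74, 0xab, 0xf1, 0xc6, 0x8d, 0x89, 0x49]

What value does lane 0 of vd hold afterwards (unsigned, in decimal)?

VLMAX = (256 × 1) / 16 = 16 lanes
vl ← min(3, 16) = 3
[0] sub(0xb5,0x9e) = 0x17
[1] mask-off/keep = 0xd0
[2] sub(0xf2,0xf0) = 0x02
[3] tail/keep = 0x55
[4] tail/keep = 0xf5
[5] tail/keep = 0xd6
[6] tail/keep = 0x75
[7] tail/keep = 0x95
[8] tail/keep = 0xd6
[9] tail/keep = 0x98
[10] tail/keep = 0x27
[11] tail/keep = 0xa2
[12] tail/keep = 0xb0
[13] tail/keep = 0x2a
[14] tail/keep = 0x28
[15] tail/keep = 0xd5

vd[0] = 23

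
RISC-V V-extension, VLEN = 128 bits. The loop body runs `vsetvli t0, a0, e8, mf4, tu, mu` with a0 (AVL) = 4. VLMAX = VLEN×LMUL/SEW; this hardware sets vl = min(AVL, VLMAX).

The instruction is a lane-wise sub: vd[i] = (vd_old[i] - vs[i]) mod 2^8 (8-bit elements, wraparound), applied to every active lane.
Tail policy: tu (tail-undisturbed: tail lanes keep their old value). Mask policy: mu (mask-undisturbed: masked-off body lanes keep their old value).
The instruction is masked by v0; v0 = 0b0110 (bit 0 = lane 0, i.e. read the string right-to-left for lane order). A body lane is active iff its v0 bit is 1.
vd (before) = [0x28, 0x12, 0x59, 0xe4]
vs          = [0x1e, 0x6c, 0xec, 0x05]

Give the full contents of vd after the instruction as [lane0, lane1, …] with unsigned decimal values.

vd = [40, 166, 109, 228]

VLMAX = (128 × 1/4) / 8 = 4 lanes
AVL=4 ≤ VLMAX=4, so vl = 4
lane  0: mask-off/keep ⇒ 0x28
lane  1: sub(0x12,0x6c) ⇒ 0xa6
lane  2: sub(0x59,0xec) ⇒ 0x6d
lane  3: mask-off/keep ⇒ 0xe4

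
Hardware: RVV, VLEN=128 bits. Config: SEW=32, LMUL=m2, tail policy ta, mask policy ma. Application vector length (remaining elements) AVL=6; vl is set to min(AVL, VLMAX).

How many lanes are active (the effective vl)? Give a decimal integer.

lanes per group: 128·2/32 = 8
vl = min(AVL, VLMAX) = min(6, 8) = 6

vl = 6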